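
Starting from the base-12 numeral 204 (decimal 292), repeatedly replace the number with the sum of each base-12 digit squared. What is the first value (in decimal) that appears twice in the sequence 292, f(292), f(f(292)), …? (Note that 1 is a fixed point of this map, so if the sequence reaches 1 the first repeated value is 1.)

20

292 = (2,0,4)_12 → 2² + 0² + 4² = 4 + 0 + 16 = 20
20 = (1,8)_12 → 1² + 8² = 1 + 64 = 65
65 = (5,5)_12 → 5² + 5² = 25 + 25 = 50
50 = (4,2)_12 → 4² + 2² = 16 + 4 = 20  — 20 already appeared earlier.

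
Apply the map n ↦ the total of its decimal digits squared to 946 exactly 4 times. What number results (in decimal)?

946 → 9² + 4² + 6² = 133
133 → 1² + 3² + 3² = 19
19 → 1² + 9² = 82
82 → 8² + 2² = 68

68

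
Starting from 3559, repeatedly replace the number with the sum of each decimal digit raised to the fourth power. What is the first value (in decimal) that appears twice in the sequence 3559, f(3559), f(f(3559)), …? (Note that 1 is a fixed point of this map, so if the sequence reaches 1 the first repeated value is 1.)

3559 → 7892
7892 → 13074
13074 → 2739
2739 → 9059
9059 → 13747
13747 → 5140
5140 → 882
882 → 8208
8208 → 8208  — 8208 already appeared earlier.

8208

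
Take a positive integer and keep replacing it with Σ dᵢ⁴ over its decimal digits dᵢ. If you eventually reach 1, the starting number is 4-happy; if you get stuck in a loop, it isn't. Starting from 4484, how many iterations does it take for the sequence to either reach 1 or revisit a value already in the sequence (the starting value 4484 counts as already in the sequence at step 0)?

15

4484 → 4⁴ + 4⁴ + 8⁴ + 4⁴ = 4864
4864 → 4⁴ + 8⁴ + 6⁴ + 4⁴ = 5904
5904 → 5⁴ + 9⁴ + 0⁴ + 4⁴ = 7442
7442 → 7⁴ + 4⁴ + 4⁴ + 2⁴ = 2929
2929 → 2⁴ + 9⁴ + 2⁴ + 9⁴ = 13154
13154 → 1⁴ + 3⁴ + 1⁴ + 5⁴ + 4⁴ = 964
964 → 9⁴ + 6⁴ + 4⁴ = 8113
8113 → 8⁴ + 1⁴ + 1⁴ + 3⁴ = 4179
4179 → 4⁴ + 1⁴ + 7⁴ + 9⁴ = 9219
9219 → 9⁴ + 2⁴ + 1⁴ + 9⁴ = 13139
13139 → 1⁴ + 3⁴ + 1⁴ + 3⁴ + 9⁴ = 6725
6725 → 6⁴ + 7⁴ + 2⁴ + 5⁴ = 4338
4338 → 4⁴ + 3⁴ + 3⁴ + 8⁴ = 4514
4514 → 4⁴ + 5⁴ + 1⁴ + 4⁴ = 1138
1138 → 1⁴ + 1⁴ + 3⁴ + 8⁴ = 4179  — 4179 repeats.
That took 15 steps.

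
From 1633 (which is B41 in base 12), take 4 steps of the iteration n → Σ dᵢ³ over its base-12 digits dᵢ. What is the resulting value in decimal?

1633 = (11,4,1)_12 → 1396
1396 = (9,8,4)_12 → 1305
1305 = (9,0,9)_12 → 1458
1458 = (10,1,6)_12 → 1217

1217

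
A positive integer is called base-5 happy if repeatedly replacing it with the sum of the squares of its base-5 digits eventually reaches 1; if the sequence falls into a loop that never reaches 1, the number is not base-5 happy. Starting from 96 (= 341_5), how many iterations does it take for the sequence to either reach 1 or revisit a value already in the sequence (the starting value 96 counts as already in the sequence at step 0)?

96 = (3,4,1)_5 → 3² + 4² + 1² = 26
26 = (1,0,1)_5 → 1² + 0² + 1² = 2
2 = (2)_5 → 2² = 4
4 = (4)_5 → 4² = 16
16 = (3,1)_5 → 3² + 1² = 10
10 = (2,0)_5 → 2² + 0² = 4  — 4 repeats.
That took 6 steps.

6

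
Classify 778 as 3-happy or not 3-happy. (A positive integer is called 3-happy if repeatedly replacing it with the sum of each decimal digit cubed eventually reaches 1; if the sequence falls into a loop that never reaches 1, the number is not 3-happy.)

3-happy

778 → 7³ + 7³ + 8³ = 343 + 343 + 512 = 1198
1198 → 1³ + 1³ + 9³ + 8³ = 1 + 1 + 729 + 512 = 1243
1243 → 1³ + 2³ + 4³ + 3³ = 1 + 8 + 64 + 27 = 100
100 → 1³ + 0³ + 0³ = 1 + 0 + 0 = 1  — reached 1.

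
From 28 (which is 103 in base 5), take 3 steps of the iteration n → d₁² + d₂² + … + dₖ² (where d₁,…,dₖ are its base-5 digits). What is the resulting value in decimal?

16

28 = (1,0,3)_5 → 1² + 0² + 3² = 10
10 = (2,0)_5 → 2² + 0² = 4
4 = (4)_5 → 4² = 16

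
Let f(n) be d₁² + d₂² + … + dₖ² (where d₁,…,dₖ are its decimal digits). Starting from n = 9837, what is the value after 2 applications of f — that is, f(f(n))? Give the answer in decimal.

13

9837 → 9² + 8² + 3² + 7² = 203
203 → 2² + 0² + 3² = 13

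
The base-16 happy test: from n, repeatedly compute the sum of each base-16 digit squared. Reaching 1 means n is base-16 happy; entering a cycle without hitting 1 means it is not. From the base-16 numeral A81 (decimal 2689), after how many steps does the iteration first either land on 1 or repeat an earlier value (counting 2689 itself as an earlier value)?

14

2689 = (10,8,1)_16 → 10² + 8² + 1² = 100 + 64 + 1 = 165
165 = (10,5)_16 → 10² + 5² = 100 + 25 = 125
125 = (7,13)_16 → 7² + 13² = 49 + 169 = 218
218 = (13,10)_16 → 13² + 10² = 169 + 100 = 269
269 = (1,0,13)_16 → 1² + 0² + 13² = 1 + 0 + 169 = 170
170 = (10,10)_16 → 10² + 10² = 100 + 100 = 200
200 = (12,8)_16 → 12² + 8² = 144 + 64 = 208
208 = (13,0)_16 → 13² + 0² = 169 + 0 = 169
169 = (10,9)_16 → 10² + 9² = 100 + 81 = 181
181 = (11,5)_16 → 11² + 5² = 121 + 25 = 146
146 = (9,2)_16 → 9² + 2² = 81 + 4 = 85
85 = (5,5)_16 → 5² + 5² = 25 + 25 = 50
50 = (3,2)_16 → 3² + 2² = 9 + 4 = 13
13 = (13)_16 → 13² = 169  — 169 repeats.
That took 14 steps.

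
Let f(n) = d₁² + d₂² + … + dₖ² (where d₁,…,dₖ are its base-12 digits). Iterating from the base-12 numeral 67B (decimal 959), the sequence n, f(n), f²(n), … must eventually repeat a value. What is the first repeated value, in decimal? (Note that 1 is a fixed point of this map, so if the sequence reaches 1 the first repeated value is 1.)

959 = (6,7,11)_12 → 206
206 = (1,5,2)_12 → 30
30 = (2,6)_12 → 40
40 = (3,4)_12 → 25
25 = (2,1)_12 → 5
5 = (5)_12 → 25  — 25 already appeared earlier.

25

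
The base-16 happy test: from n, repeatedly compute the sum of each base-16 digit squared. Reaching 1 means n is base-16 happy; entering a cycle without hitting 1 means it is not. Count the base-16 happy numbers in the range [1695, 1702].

1695: 1695 → 342 → 62 → 205 → 313 → 91 → 146 → 85 → 50 → 13 → 169 → 181 → 146  — not base-16 happy
1696: 1696 → 136 → 128 → 64 → 16 → 1  — base-16 happy
1697: 1697 → 137 → 145 → 82 → 29 → 170 → 200 → 208 → 169 → 181 → 146 → 85 → 50 → 13 → 169  — not base-16 happy
1698: 1698 → 140 → 208 → 169 → 181 → 146 → 85 → 50 → 13 → 169  — not base-16 happy
1699: 1699 → 145 → 82 → 29 → 170 → 200 → 208 → 169 → 181 → 146 → 85 → 50 → 13 → 169  — not base-16 happy
1700: 1700 → 152 → 145 → 82 → 29 → 170 → 200 → 208 → 169 → 181 → 146 → 85 → 50 → 13 → 169  — not base-16 happy
1701: 1701 → 161 → 101 → 61 → 178 → 125 → 218 → 269 → 170 → 200 → 208 → 169 → 181 → 146 → 85 → 50 → 13 → 169  — not base-16 happy
1702: 1702 → 172 → 244 → 241 → 226 → 200 → 208 → 169 → 181 → 146 → 85 → 50 → 13 → 169  — not base-16 happy
base-16 happy: 1696

1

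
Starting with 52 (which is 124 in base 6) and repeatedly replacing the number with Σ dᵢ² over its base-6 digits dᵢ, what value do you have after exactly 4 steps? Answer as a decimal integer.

52 = (1,2,4)_6 → 1² + 2² + 4² = 21
21 = (3,3)_6 → 3² + 3² = 18
18 = (3,0)_6 → 3² + 0² = 9
9 = (1,3)_6 → 1² + 3² = 10

10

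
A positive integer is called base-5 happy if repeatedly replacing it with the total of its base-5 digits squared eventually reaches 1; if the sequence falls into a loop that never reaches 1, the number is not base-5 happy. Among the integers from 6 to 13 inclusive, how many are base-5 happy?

6: 6 → 2 → 4 → 16 → 10 → 4  — not base-5 happy
7: 7 → 5 → 1  — base-5 happy
8: 8 → 10 → 4 → 16 → 10  — not base-5 happy
9: 9 → 17 → 13 → 13  — not base-5 happy
10: 10 → 4 → 16 → 10  — not base-5 happy
11: 11 → 5 → 1  — base-5 happy
12: 12 → 8 → 10 → 4 → 16 → 10  — not base-5 happy
13: 13 → 13  — not base-5 happy
base-5 happy: 7, 11

2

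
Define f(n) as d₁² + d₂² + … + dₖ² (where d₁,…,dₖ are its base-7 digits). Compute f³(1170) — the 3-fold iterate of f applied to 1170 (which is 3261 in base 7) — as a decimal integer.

1170 = (3,2,6,1)_7 → 3² + 2² + 6² + 1² = 50
50 = (1,0,1)_7 → 1² + 0² + 1² = 2
2 = (2)_7 → 2² = 4

4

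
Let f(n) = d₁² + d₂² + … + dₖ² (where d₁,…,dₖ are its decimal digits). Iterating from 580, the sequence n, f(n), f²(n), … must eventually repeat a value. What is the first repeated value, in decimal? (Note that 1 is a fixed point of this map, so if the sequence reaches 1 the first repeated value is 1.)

580 → 5² + 8² + 0² = 25 + 64 + 0 = 89
89 → 8² + 9² = 64 + 81 = 145
145 → 1² + 4² + 5² = 1 + 16 + 25 = 42
42 → 4² + 2² = 16 + 4 = 20
20 → 2² + 0² = 4 + 0 = 4
4 → 4² = 16
16 → 1² + 6² = 1 + 36 = 37
37 → 3² + 7² = 9 + 49 = 58
58 → 5² + 8² = 25 + 64 = 89  — 89 already appeared earlier.

89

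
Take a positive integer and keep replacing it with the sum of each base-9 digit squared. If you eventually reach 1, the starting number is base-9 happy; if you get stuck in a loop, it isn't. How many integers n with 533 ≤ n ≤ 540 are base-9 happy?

533: 533 → 65 → 53 → 89 → 65  (repeats 65)
534: 534 → 70 → 98 → 66 → 58 → 52 → 74 → 68 → 74  (repeats 74)
535: 535 → 77 → 89 → 65 → 53 → 89  (repeats 89)
536: 536 → 86 → 26 → 68 → 74 → 68  (repeats 68)
537: 537 → 97 → 51 → 61 → 85 → 17 → 65 → 53 → 89 → 65  (repeats 65)
538: 538 → 110 → 14 → 26 → 68 → 74 → 68  (repeats 68)
539: 539 → 125 → 81 → 1  (reaches 1)
540: 540 → 72 → 64 → 50 → 50  (repeats 50)
base-9 happy: 539

1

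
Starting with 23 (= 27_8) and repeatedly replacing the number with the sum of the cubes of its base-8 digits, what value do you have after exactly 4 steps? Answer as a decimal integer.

217

23 = (2,7)_8 → 2³ + 7³ = 351
351 = (5,3,7)_8 → 5³ + 3³ + 7³ = 495
495 = (7,5,7)_8 → 7³ + 5³ + 7³ = 811
811 = (1,4,5,3)_8 → 1³ + 4³ + 5³ + 3³ = 217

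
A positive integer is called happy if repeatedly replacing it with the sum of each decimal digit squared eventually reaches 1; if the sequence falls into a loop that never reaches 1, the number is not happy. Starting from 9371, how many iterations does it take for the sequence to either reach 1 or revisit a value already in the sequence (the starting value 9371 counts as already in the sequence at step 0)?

9371 → 9² + 3² + 7² + 1² = 140
140 → 1² + 4² + 0² = 17
17 → 1² + 7² = 50
50 → 5² + 0² = 25
25 → 2² + 5² = 29
29 → 2² + 9² = 85
85 → 8² + 5² = 89
89 → 8² + 9² = 145
145 → 1² + 4² + 5² = 42
42 → 4² + 2² = 20
20 → 2² + 0² = 4
4 → 4² = 16
16 → 1² + 6² = 37
37 → 3² + 7² = 58
58 → 5² + 8² = 89  — 89 repeats.
That took 15 steps.

15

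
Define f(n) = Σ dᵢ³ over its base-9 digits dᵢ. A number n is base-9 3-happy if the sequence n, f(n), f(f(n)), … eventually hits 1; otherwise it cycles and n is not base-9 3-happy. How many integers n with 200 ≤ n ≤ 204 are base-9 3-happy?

200: 200 → 80 → 1024 → 496 → 218 → 232 → 694 → 638 → 1198 → 470 → 476 → 980 → 540 → 432 → 152 → 856 → 128 → 134 → 638  (repeats 638)
201: 201 → 99 → 9 → 1  (reaches 1)
202: 202 → 136 → 218 → 232 → 694 → 638 → 1198 → 470 → 476 → 980 → 540 → 432 → 152 → 856 → 128 → 134 → 638  (repeats 638)
203: 203 → 197 → 547 → 775 → 127 → 127  (repeats 127)
204: 204 → 288 → 152 → 856 → 128 → 134 → 638 → 1198 → 470 → 476 → 980 → 540 → 432 → 152  (repeats 152)
base-9 3-happy: 201

1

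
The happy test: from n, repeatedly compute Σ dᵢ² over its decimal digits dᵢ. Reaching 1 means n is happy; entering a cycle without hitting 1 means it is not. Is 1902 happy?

1902 → 1² + 9² + 0² + 2² = 86
86 → 8² + 6² = 100
100 → 1² + 0² + 0² = 1  — reached 1.

happy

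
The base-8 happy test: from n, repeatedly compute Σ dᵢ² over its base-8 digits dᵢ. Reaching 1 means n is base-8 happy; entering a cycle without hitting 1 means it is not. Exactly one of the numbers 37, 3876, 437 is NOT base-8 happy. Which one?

37: 37 → 41 → 26 → 13 → 26  — repeats 26 (not base-8 happy)
3876: 3876 → 97 → 18 → 8 → 1  — reaches 1 (base-8 happy)
437: 437 → 97 → 18 → 8 → 1  — reaches 1 (base-8 happy)

37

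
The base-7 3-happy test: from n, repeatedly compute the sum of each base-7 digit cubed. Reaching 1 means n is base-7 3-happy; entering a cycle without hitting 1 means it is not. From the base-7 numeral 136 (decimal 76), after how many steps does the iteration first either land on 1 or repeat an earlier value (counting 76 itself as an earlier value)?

3

76 = (1,3,6)_7 → 1³ + 3³ + 6³ = 244
244 = (4,6,6)_7 → 4³ + 6³ + 6³ = 496
496 = (1,3,0,6)_7 → 1³ + 3³ + 0³ + 6³ = 244  — 244 repeats.
That took 3 steps.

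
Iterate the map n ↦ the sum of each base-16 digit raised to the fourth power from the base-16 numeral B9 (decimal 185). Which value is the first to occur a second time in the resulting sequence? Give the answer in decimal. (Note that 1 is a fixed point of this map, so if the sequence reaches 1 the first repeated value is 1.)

185 = (11,9)_16 → 21202
21202 = (5,2,13,2)_16 → 29218
29218 = (7,2,2,2)_16 → 2449
2449 = (9,9,1)_16 → 13123
13123 = (3,3,4,3)_16 → 499
499 = (1,15,3)_16 → 50707
50707 = (12,6,1,3)_16 → 22114
22114 = (5,6,6,2)_16 → 3233
3233 = (12,10,1)_16 → 30737
30737 = (7,8,1,1)_16 → 6499
6499 = (1,9,6,3)_16 → 7939
7939 = (1,15,0,3)_16 → 50707  — 50707 already appeared earlier.

50707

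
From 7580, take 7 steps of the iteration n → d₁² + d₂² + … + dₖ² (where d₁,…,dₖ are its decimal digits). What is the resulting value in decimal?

7580 → 7² + 5² + 8² + 0² = 138
138 → 1² + 3² + 8² = 74
74 → 7² + 4² = 65
65 → 6² + 5² = 61
61 → 6² + 1² = 37
37 → 3² + 7² = 58
58 → 5² + 8² = 89

89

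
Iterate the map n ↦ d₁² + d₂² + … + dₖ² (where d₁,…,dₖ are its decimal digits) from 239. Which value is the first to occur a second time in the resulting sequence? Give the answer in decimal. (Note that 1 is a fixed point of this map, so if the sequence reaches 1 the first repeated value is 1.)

239 → 94
94 → 97
97 → 130
130 → 10
10 → 1  — reached the fixed point 1.
1 → 1, so 1 is the first repeated value.

1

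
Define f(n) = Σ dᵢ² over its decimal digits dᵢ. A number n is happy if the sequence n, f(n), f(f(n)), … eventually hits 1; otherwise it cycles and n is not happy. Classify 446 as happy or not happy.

happy

446 → 4² + 4² + 6² = 16 + 16 + 36 = 68
68 → 6² + 8² = 36 + 64 = 100
100 → 1² + 0² + 0² = 1 + 0 + 0 = 1  — reached 1.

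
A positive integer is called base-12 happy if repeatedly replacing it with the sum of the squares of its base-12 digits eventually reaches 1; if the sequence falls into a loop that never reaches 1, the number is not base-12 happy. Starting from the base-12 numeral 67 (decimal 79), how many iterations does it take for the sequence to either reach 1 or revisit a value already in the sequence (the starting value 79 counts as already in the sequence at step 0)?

79 = (6,7)_12 → 6² + 7² = 36 + 49 = 85
85 = (7,1)_12 → 7² + 1² = 49 + 1 = 50
50 = (4,2)_12 → 4² + 2² = 16 + 4 = 20
20 = (1,8)_12 → 1² + 8² = 1 + 64 = 65
65 = (5,5)_12 → 5² + 5² = 25 + 25 = 50  — 50 repeats.
That took 5 steps.

5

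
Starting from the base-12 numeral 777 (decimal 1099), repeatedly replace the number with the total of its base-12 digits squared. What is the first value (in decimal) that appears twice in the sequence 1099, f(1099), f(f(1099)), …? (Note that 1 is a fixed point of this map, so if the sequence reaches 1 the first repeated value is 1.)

1099 = (7,7,7)_12 → 7² + 7² + 7² = 49 + 49 + 49 = 147
147 = (1,0,3)_12 → 1² + 0² + 3² = 1 + 0 + 9 = 10
10 = (10)_12 → 10² = 100
100 = (8,4)_12 → 8² + 4² = 64 + 16 = 80
80 = (6,8)_12 → 6² + 8² = 36 + 64 = 100  — 100 already appeared earlier.

100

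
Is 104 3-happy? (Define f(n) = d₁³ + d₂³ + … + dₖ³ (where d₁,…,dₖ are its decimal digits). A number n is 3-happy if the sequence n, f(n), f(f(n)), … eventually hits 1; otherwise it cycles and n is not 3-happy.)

not 3-happy

104 → 1³ + 0³ + 4³ = 65
65 → 6³ + 5³ = 341
341 → 3³ + 4³ + 1³ = 92
92 → 9³ + 2³ = 737
737 → 7³ + 3³ + 7³ = 713
713 → 7³ + 1³ + 3³ = 371
371 → 3³ + 7³ + 1³ = 371  — 371 already seen; the sequence cycles without reaching 1.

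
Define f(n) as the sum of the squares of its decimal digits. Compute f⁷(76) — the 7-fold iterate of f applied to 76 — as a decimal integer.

76 → 7² + 6² = 49 + 36 = 85
85 → 8² + 5² = 64 + 25 = 89
89 → 8² + 9² = 64 + 81 = 145
145 → 1² + 4² + 5² = 1 + 16 + 25 = 42
42 → 4² + 2² = 16 + 4 = 20
20 → 2² + 0² = 4 + 0 = 4
4 → 4² = 16

16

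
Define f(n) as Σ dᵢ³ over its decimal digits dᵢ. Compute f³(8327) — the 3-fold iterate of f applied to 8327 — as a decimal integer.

8327 → 8³ + 3³ + 2³ + 7³ = 890
890 → 8³ + 9³ + 0³ = 1241
1241 → 1³ + 2³ + 4³ + 1³ = 74

74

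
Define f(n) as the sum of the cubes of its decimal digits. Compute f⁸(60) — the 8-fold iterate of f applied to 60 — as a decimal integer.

60 → 6³ + 0³ = 216
216 → 2³ + 1³ + 6³ = 225
225 → 2³ + 2³ + 5³ = 141
141 → 1³ + 4³ + 1³ = 66
66 → 6³ + 6³ = 432
432 → 4³ + 3³ + 2³ = 99
99 → 9³ + 9³ = 1458
1458 → 1³ + 4³ + 5³ + 8³ = 702

702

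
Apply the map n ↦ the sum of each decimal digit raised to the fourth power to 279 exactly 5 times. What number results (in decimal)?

279 → 2⁴ + 7⁴ + 9⁴ = 8978
8978 → 8⁴ + 9⁴ + 7⁴ + 8⁴ = 17154
17154 → 1⁴ + 7⁴ + 1⁴ + 5⁴ + 4⁴ = 3284
3284 → 3⁴ + 2⁴ + 8⁴ + 4⁴ = 4449
4449 → 4⁴ + 4⁴ + 4⁴ + 9⁴ = 7329

7329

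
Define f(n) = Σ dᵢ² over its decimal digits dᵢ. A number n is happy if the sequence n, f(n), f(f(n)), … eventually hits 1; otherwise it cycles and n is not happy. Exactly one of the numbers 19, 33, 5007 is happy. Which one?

19: 19 → 82 → 68 → 100 → 1  — reaches 1 (happy)
33: 33 → 18 → 65 → 61 → 37 → 58 → 89 → 145 → 42 → 20 → 4 → 16 → 37  — repeats 37 (not happy)
5007: 5007 → 74 → 65 → 61 → 37 → 58 → 89 → 145 → 42 → 20 → 4 → 16 → 37  — repeats 37 (not happy)

19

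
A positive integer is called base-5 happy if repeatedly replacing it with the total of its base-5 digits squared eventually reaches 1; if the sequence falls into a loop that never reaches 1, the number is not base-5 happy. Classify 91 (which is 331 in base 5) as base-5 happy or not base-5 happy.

base-5 happy

91 = (3,3,1)_5 → 3² + 3² + 1² = 19
19 = (3,4)_5 → 3² + 4² = 25
25 = (1,0,0)_5 → 1² + 0² + 0² = 1  — reached 1.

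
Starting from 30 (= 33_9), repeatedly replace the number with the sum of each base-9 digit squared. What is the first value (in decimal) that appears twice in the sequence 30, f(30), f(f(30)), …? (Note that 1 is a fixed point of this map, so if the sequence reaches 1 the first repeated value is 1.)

50

30 = (3,3)_9 → 3² + 3² = 18
18 = (2,0)_9 → 2² + 0² = 4
4 = (4)_9 → 4² = 16
16 = (1,7)_9 → 1² + 7² = 50
50 = (5,5)_9 → 5² + 5² = 50  — 50 already appeared earlier.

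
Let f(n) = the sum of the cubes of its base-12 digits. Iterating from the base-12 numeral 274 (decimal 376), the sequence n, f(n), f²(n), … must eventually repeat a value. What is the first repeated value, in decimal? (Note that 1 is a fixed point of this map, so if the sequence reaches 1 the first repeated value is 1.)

415

376 = (2,7,4)_12 → 2³ + 7³ + 4³ = 415
415 = (2,10,7)_12 → 2³ + 10³ + 7³ = 1351
1351 = (9,4,7)_12 → 9³ + 4³ + 7³ = 1136
1136 = (7,10,8)_12 → 7³ + 10³ + 8³ = 1855
1855 = (1,0,10,7)_12 → 1³ + 0³ + 10³ + 7³ = 1344
1344 = (9,4,0)_12 → 9³ + 4³ + 0³ = 793
793 = (5,6,1)_12 → 5³ + 6³ + 1³ = 342
342 = (2,4,6)_12 → 2³ + 4³ + 6³ = 288
288 = (2,0,0)_12 → 2³ + 0³ + 0³ = 8
8 = (8)_12 → 8³ = 512
512 = (3,6,8)_12 → 3³ + 6³ + 8³ = 755
755 = (5,2,11)_12 → 5³ + 2³ + 11³ = 1464
1464 = (10,2,0)_12 → 10³ + 2³ + 0³ = 1008
1008 = (7,0,0)_12 → 7³ + 0³ + 0³ = 343
343 = (2,4,7)_12 → 2³ + 4³ + 7³ = 415  — 415 already appeared earlier.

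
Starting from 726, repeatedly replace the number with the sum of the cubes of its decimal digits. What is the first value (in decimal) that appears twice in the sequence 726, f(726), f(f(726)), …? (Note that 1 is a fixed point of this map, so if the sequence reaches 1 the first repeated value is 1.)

153

726 → 7³ + 2³ + 6³ = 343 + 8 + 216 = 567
567 → 5³ + 6³ + 7³ = 125 + 216 + 343 = 684
684 → 6³ + 8³ + 4³ = 216 + 512 + 64 = 792
792 → 7³ + 9³ + 2³ = 343 + 729 + 8 = 1080
1080 → 1³ + 0³ + 8³ + 0³ = 1 + 0 + 512 + 0 = 513
513 → 5³ + 1³ + 3³ = 125 + 1 + 27 = 153
153 → 1³ + 5³ + 3³ = 1 + 125 + 27 = 153  — 153 already appeared earlier.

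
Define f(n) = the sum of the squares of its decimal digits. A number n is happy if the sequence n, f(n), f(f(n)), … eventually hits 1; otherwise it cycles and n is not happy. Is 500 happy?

not happy

500 → 25
25 → 29
29 → 85
85 → 89
89 → 145
145 → 42
42 → 20
20 → 4
4 → 16
16 → 37
37 → 58
58 → 89  — 89 already seen; the sequence cycles without reaching 1.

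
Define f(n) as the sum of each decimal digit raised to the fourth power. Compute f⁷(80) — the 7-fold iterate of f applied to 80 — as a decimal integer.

80 → 8⁴ + 0⁴ = 4096 + 0 = 4096
4096 → 4⁴ + 0⁴ + 9⁴ + 6⁴ = 256 + 0 + 6561 + 1296 = 8113
8113 → 8⁴ + 1⁴ + 1⁴ + 3⁴ = 4096 + 1 + 1 + 81 = 4179
4179 → 4⁴ + 1⁴ + 7⁴ + 9⁴ = 256 + 1 + 2401 + 6561 = 9219
9219 → 9⁴ + 2⁴ + 1⁴ + 9⁴ = 6561 + 16 + 1 + 6561 = 13139
13139 → 1⁴ + 3⁴ + 1⁴ + 3⁴ + 9⁴ = 1 + 81 + 1 + 81 + 6561 = 6725
6725 → 6⁴ + 7⁴ + 2⁴ + 5⁴ = 1296 + 2401 + 16 + 625 = 4338

4338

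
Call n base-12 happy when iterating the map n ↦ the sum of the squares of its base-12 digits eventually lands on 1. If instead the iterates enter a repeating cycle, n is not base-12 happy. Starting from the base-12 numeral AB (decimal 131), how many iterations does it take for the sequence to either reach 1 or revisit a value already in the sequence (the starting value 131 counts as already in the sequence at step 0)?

4

131 = (10,11)_12 → 10² + 11² = 100 + 121 = 221
221 = (1,6,5)_12 → 1² + 6² + 5² = 1 + 36 + 25 = 62
62 = (5,2)_12 → 5² + 2² = 25 + 4 = 29
29 = (2,5)_12 → 2² + 5² = 4 + 25 = 29  — 29 repeats.
That took 4 steps.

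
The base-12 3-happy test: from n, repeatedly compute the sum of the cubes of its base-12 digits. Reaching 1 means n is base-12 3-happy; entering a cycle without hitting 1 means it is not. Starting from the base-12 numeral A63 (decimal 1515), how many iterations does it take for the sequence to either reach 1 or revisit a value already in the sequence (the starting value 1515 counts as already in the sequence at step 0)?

4

1515 = (10,6,3)_12 → 10³ + 6³ + 3³ = 1243
1243 = (8,7,7)_12 → 8³ + 7³ + 7³ = 1198
1198 = (8,3,10)_12 → 8³ + 3³ + 10³ = 1539
1539 = (10,8,3)_12 → 10³ + 8³ + 3³ = 1539  — 1539 repeats.
That took 4 steps.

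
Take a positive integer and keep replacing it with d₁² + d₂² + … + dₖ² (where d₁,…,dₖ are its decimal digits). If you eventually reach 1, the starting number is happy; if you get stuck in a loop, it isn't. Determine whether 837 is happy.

837 → 8² + 3² + 7² = 64 + 9 + 49 = 122
122 → 1² + 2² + 2² = 1 + 4 + 4 = 9
9 → 9² = 81
81 → 8² + 1² = 64 + 1 = 65
65 → 6² + 5² = 36 + 25 = 61
61 → 6² + 1² = 36 + 1 = 37
37 → 3² + 7² = 9 + 49 = 58
58 → 5² + 8² = 25 + 64 = 89
89 → 8² + 9² = 64 + 81 = 145
145 → 1² + 4² + 5² = 1 + 16 + 25 = 42
42 → 4² + 2² = 16 + 4 = 20
20 → 2² + 0² = 4 + 0 = 4
4 → 4² = 16
16 → 1² + 6² = 1 + 36 = 37  — 37 already seen; the sequence cycles without reaching 1.

not happy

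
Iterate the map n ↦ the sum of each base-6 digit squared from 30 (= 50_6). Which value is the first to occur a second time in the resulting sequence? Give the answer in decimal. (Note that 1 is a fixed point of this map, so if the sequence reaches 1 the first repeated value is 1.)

25

30 = (5,0)_6 → 5² + 0² = 25 + 0 = 25
25 = (4,1)_6 → 4² + 1² = 16 + 1 = 17
17 = (2,5)_6 → 2² + 5² = 4 + 25 = 29
29 = (4,5)_6 → 4² + 5² = 16 + 25 = 41
41 = (1,0,5)_6 → 1² + 0² + 5² = 1 + 0 + 25 = 26
26 = (4,2)_6 → 4² + 2² = 16 + 4 = 20
20 = (3,2)_6 → 3² + 2² = 9 + 4 = 13
13 = (2,1)_6 → 2² + 1² = 4 + 1 = 5
5 = (5)_6 → 5² = 25  — 25 already appeared earlier.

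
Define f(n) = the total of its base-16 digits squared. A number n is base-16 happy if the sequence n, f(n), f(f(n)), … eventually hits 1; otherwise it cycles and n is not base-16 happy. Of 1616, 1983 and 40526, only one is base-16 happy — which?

40526

1616: 1616 → 61 → 178 → 125 → 218 → 269 → 170 → 200 → 208 → 169 → 181 → 146 → 85 → 50 → 13 → 169  — repeats 169 (not base-16 happy)
1983: 1983 → 395 → 186 → 221 → 338 → 30 → 197 → 169 → 181 → 146 → 85 → 50 → 13 → 169  — repeats 169 (not base-16 happy)
40526: 40526 → 489 → 278 → 38 → 40 → 68 → 32 → 4 → 16 → 1  — reaches 1 (base-16 happy)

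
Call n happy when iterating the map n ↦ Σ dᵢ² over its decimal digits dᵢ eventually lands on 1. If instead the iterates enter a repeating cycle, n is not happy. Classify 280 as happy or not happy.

280 → 2² + 8² + 0² = 4 + 64 + 0 = 68
68 → 6² + 8² = 36 + 64 = 100
100 → 1² + 0² + 0² = 1 + 0 + 0 = 1  — reached 1.

happy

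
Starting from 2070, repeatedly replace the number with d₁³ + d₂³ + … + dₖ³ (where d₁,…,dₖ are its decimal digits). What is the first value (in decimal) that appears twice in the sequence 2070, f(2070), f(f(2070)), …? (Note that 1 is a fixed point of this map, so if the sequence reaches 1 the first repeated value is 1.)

153

2070 → 351
351 → 153
153 → 153  — 153 already appeared earlier.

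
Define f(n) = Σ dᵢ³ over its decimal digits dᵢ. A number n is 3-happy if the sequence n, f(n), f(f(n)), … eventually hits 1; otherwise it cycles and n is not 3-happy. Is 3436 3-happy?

not 3-happy

3436 → 3³ + 4³ + 3³ + 6³ = 27 + 64 + 27 + 216 = 334
334 → 3³ + 3³ + 4³ = 27 + 27 + 64 = 118
118 → 1³ + 1³ + 8³ = 1 + 1 + 512 = 514
514 → 5³ + 1³ + 4³ = 125 + 1 + 64 = 190
190 → 1³ + 9³ + 0³ = 1 + 729 + 0 = 730
730 → 7³ + 3³ + 0³ = 343 + 27 + 0 = 370
370 → 3³ + 7³ + 0³ = 27 + 343 + 0 = 370  — 370 already seen; the sequence cycles without reaching 1.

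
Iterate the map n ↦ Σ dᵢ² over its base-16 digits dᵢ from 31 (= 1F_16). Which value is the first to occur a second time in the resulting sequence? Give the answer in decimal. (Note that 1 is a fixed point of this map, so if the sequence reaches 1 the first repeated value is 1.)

169

31 = (1,15)_16 → 1² + 15² = 1 + 225 = 226
226 = (14,2)_16 → 14² + 2² = 196 + 4 = 200
200 = (12,8)_16 → 12² + 8² = 144 + 64 = 208
208 = (13,0)_16 → 13² + 0² = 169 + 0 = 169
169 = (10,9)_16 → 10² + 9² = 100 + 81 = 181
181 = (11,5)_16 → 11² + 5² = 121 + 25 = 146
146 = (9,2)_16 → 9² + 2² = 81 + 4 = 85
85 = (5,5)_16 → 5² + 5² = 25 + 25 = 50
50 = (3,2)_16 → 3² + 2² = 9 + 4 = 13
13 = (13)_16 → 13² = 169  — 169 already appeared earlier.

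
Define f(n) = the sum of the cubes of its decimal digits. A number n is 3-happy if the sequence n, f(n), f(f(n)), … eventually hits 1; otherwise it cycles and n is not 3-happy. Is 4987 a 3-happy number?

not 3-happy

4987 → 4³ + 9³ + 8³ + 7³ = 64 + 729 + 512 + 343 = 1648
1648 → 1³ + 6³ + 4³ + 8³ = 1 + 216 + 64 + 512 = 793
793 → 7³ + 9³ + 3³ = 343 + 729 + 27 = 1099
1099 → 1³ + 0³ + 9³ + 9³ = 1 + 0 + 729 + 729 = 1459
1459 → 1³ + 4³ + 5³ + 9³ = 1 + 64 + 125 + 729 = 919
919 → 9³ + 1³ + 9³ = 729 + 1 + 729 = 1459  — 1459 already seen; the sequence cycles without reaching 1.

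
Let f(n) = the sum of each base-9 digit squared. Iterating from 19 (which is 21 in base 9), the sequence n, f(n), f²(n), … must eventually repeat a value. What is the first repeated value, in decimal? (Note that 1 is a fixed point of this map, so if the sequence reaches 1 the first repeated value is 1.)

19 = (2,1)_9 → 2² + 1² = 4 + 1 = 5
5 = (5)_9 → 5² = 25
25 = (2,7)_9 → 2² + 7² = 4 + 49 = 53
53 = (5,8)_9 → 5² + 8² = 25 + 64 = 89
89 = (1,0,8)_9 → 1² + 0² + 8² = 1 + 0 + 64 = 65
65 = (7,2)_9 → 7² + 2² = 49 + 4 = 53  — 53 already appeared earlier.

53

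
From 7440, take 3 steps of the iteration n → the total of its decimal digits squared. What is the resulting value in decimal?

7440 → 7² + 4² + 4² + 0² = 49 + 16 + 16 + 0 = 81
81 → 8² + 1² = 64 + 1 = 65
65 → 6² + 5² = 36 + 25 = 61

61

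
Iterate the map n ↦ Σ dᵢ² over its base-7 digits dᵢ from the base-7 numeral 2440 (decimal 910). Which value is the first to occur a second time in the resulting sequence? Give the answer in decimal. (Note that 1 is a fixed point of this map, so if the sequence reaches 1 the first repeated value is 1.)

910 = (2,4,4,0)_7 → 36
36 = (5,1)_7 → 26
26 = (3,5)_7 → 34
34 = (4,6)_7 → 52
52 = (1,0,3)_7 → 10
10 = (1,3)_7 → 10  — 10 already appeared earlier.

10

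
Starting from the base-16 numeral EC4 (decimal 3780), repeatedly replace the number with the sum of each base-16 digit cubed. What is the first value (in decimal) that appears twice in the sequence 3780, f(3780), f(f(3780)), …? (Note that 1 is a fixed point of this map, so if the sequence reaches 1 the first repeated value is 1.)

3780 = (14,12,4)_16 → 14³ + 12³ + 4³ = 4536
4536 = (1,1,11,8)_16 → 1³ + 1³ + 11³ + 8³ = 1845
1845 = (7,3,5)_16 → 7³ + 3³ + 5³ = 495
495 = (1,14,15)_16 → 1³ + 14³ + 15³ = 6120
6120 = (1,7,14,8)_16 → 1³ + 7³ + 14³ + 8³ = 3600
3600 = (14,1,0)_16 → 14³ + 1³ + 0³ = 2745
2745 = (10,11,9)_16 → 10³ + 11³ + 9³ = 3060
3060 = (11,15,4)_16 → 11³ + 15³ + 4³ = 4770
4770 = (1,2,10,2)_16 → 1³ + 2³ + 10³ + 2³ = 1017
1017 = (3,15,9)_16 → 3³ + 15³ + 9³ = 4131
4131 = (1,0,2,3)_16 → 1³ + 0³ + 2³ + 3³ = 36
36 = (2,4)_16 → 2³ + 4³ = 72
72 = (4,8)_16 → 4³ + 8³ = 576
576 = (2,4,0)_16 → 2³ + 4³ + 0³ = 72  — 72 already appeared earlier.

72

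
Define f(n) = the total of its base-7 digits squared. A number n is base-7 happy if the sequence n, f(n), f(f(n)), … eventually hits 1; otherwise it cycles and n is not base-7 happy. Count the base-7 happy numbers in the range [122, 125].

1

122: 122 → 22 → 10 → 10  — not base-7 happy
123: 123 → 29 → 17 → 13 → 37 → 29  — not base-7 happy
124: 124 → 38 → 34 → 52 → 10 → 10  — not base-7 happy
125: 125 → 49 → 1  — base-7 happy
base-7 happy: 125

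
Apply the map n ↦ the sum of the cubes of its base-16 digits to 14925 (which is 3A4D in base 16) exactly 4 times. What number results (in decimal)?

14925 = (3,10,4,13)_16 → 3³ + 10³ + 4³ + 13³ = 27 + 1000 + 64 + 2197 = 3288
3288 = (12,13,8)_16 → 12³ + 13³ + 8³ = 1728 + 2197 + 512 = 4437
4437 = (1,1,5,5)_16 → 1³ + 1³ + 5³ + 5³ = 1 + 1 + 125 + 125 = 252
252 = (15,12)_16 → 15³ + 12³ = 3375 + 1728 = 5103

5103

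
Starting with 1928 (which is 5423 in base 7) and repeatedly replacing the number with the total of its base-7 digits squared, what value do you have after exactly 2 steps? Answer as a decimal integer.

1928 = (5,4,2,3)_7 → 5² + 4² + 2² + 3² = 54
54 = (1,0,5)_7 → 1² + 0² + 5² = 26

26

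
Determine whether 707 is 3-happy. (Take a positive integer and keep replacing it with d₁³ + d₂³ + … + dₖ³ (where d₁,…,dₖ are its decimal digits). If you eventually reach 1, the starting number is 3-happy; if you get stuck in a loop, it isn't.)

not 3-happy

707 → 7³ + 0³ + 7³ = 686
686 → 6³ + 8³ + 6³ = 944
944 → 9³ + 4³ + 4³ = 857
857 → 8³ + 5³ + 7³ = 980
980 → 9³ + 8³ + 0³ = 1241
1241 → 1³ + 2³ + 4³ + 1³ = 74
74 → 7³ + 4³ = 407
407 → 4³ + 0³ + 7³ = 407  — 407 already seen; the sequence cycles without reaching 1.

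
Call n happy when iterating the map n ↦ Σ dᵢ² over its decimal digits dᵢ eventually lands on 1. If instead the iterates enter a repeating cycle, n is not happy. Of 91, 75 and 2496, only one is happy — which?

91: 91 → 82 → 68 → 100 → 1  — reaches 1 (happy)
75: 75 → 74 → 65 → 61 → 37 → 58 → 89 → 145 → 42 → 20 → 4 → 16 → 37  — repeats 37 (not happy)
2496: 2496 → 137 → 59 → 106 → 37 → 58 → 89 → 145 → 42 → 20 → 4 → 16 → 37  — repeats 37 (not happy)

91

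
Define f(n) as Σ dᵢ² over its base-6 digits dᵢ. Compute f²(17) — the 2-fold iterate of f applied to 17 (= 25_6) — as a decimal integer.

17 = (2,5)_6 → 2² + 5² = 29
29 = (4,5)_6 → 4² + 5² = 41

41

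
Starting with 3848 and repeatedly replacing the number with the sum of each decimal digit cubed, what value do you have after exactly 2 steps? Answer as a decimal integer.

128

3848 → 3³ + 8³ + 4³ + 8³ = 27 + 512 + 64 + 512 = 1115
1115 → 1³ + 1³ + 1³ + 5³ = 1 + 1 + 1 + 125 = 128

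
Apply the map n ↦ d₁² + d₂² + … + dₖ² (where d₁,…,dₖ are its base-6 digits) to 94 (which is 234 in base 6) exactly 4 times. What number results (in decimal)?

94 = (2,3,4)_6 → 2² + 3² + 4² = 29
29 = (4,5)_6 → 4² + 5² = 41
41 = (1,0,5)_6 → 1² + 0² + 5² = 26
26 = (4,2)_6 → 4² + 2² = 20

20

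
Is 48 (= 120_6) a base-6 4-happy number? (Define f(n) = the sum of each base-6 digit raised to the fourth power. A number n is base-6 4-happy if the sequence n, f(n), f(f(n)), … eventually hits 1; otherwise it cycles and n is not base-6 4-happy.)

48 = (1,2,0)_6 → 17
17 = (2,5)_6 → 641
641 = (2,5,4,5)_6 → 1522
1522 = (1,1,0,1,4)_6 → 259
259 = (1,1,1,1)_6 → 4
4 = (4)_6 → 256
256 = (1,1,0,4)_6 → 258
258 = (1,1,1,0)_6 → 3
3 = (3)_6 → 81
81 = (2,1,3)_6 → 98
98 = (2,4,2)_6 → 288
288 = (1,2,0,0)_6 → 17  — 17 already seen; the sequence cycles without reaching 1.

not base-6 4-happy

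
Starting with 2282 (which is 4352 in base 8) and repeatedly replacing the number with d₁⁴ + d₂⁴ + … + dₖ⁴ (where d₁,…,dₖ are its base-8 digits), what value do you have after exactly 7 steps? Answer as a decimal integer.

257

2282 = (4,3,5,2)_8 → 4⁴ + 3⁴ + 5⁴ + 2⁴ = 978
978 = (1,7,2,2)_8 → 1⁴ + 7⁴ + 2⁴ + 2⁴ = 2434
2434 = (4,6,0,2)_8 → 4⁴ + 6⁴ + 0⁴ + 2⁴ = 1568
1568 = (3,0,4,0)_8 → 3⁴ + 0⁴ + 4⁴ + 0⁴ = 337
337 = (5,2,1)_8 → 5⁴ + 2⁴ + 1⁴ = 642
642 = (1,2,0,2)_8 → 1⁴ + 2⁴ + 0⁴ + 2⁴ = 33
33 = (4,1)_8 → 4⁴ + 1⁴ = 257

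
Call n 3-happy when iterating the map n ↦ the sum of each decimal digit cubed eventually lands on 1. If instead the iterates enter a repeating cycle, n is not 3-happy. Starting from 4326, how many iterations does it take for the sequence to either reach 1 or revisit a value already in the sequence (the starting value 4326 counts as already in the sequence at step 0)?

3

4326 → 4³ + 3³ + 2³ + 6³ = 64 + 27 + 8 + 216 = 315
315 → 3³ + 1³ + 5³ = 27 + 1 + 125 = 153
153 → 1³ + 5³ + 3³ = 1 + 125 + 27 = 153  — 153 repeats.
That took 3 steps.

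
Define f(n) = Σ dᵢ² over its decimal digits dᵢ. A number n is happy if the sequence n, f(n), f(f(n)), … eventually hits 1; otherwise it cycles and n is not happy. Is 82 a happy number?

happy

82 → 8² + 2² = 64 + 4 = 68
68 → 6² + 8² = 36 + 64 = 100
100 → 1² + 0² + 0² = 1 + 0 + 0 = 1  — reached 1.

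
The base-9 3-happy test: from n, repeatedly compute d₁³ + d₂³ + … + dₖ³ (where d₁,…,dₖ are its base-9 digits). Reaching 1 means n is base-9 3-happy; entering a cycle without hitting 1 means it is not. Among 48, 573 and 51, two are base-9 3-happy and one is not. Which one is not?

48

48: 48 → 152 → 856 → 128 → 134 → 638 → 1198 → 470 → 476 → 980 → 540 → 432 → 152  — repeats 152 (not base-9 3-happy)
573: 573 → 559 → 729 → 1  — reaches 1 (base-9 3-happy)
51: 51 → 341 → 577 → 345 → 99 → 9 → 1  — reaches 1 (base-9 3-happy)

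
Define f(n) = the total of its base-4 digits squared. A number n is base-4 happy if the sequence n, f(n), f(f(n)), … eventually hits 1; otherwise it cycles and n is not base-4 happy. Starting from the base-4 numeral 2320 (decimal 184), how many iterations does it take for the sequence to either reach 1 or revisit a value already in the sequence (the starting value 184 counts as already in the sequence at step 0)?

184 = (2,3,2,0)_4 → 2² + 3² + 2² + 0² = 4 + 9 + 4 + 0 = 17
17 = (1,0,1)_4 → 1² + 0² + 1² = 1 + 0 + 1 = 2
2 = (2)_4 → 2² = 4
4 = (1,0)_4 → 1² + 0² = 1 + 0 = 1  — reached 1.
That took 4 steps.

4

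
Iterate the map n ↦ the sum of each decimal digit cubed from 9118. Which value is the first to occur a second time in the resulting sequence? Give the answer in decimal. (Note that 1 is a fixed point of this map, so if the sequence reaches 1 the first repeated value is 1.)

9118 → 9³ + 1³ + 1³ + 8³ = 1243
1243 → 1³ + 2³ + 4³ + 3³ = 100
100 → 1³ + 0³ + 0³ = 1  — reached the fixed point 1.
1 → 1, so 1 is the first repeated value.

1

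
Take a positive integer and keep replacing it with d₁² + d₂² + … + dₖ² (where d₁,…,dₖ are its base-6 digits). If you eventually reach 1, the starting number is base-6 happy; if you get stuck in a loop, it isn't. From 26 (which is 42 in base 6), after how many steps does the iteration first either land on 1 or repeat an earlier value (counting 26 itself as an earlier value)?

26 = (4,2)_6 → 4² + 2² = 16 + 4 = 20
20 = (3,2)_6 → 3² + 2² = 9 + 4 = 13
13 = (2,1)_6 → 2² + 1² = 4 + 1 = 5
5 = (5)_6 → 5² = 25
25 = (4,1)_6 → 4² + 1² = 16 + 1 = 17
17 = (2,5)_6 → 2² + 5² = 4 + 25 = 29
29 = (4,5)_6 → 4² + 5² = 16 + 25 = 41
41 = (1,0,5)_6 → 1² + 0² + 5² = 1 + 0 + 25 = 26  — 26 repeats.
That took 8 steps.

8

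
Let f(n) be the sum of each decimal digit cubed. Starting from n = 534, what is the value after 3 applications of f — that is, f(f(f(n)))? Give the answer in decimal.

141

534 → 5³ + 3³ + 4³ = 216
216 → 2³ + 1³ + 6³ = 225
225 → 2³ + 2³ + 5³ = 141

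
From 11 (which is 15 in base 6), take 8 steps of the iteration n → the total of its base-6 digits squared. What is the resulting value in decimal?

11 = (1,5)_6 → 1² + 5² = 26
26 = (4,2)_6 → 4² + 2² = 20
20 = (3,2)_6 → 3² + 2² = 13
13 = (2,1)_6 → 2² + 1² = 5
5 = (5)_6 → 5² = 25
25 = (4,1)_6 → 4² + 1² = 17
17 = (2,5)_6 → 2² + 5² = 29
29 = (4,5)_6 → 4² + 5² = 41

41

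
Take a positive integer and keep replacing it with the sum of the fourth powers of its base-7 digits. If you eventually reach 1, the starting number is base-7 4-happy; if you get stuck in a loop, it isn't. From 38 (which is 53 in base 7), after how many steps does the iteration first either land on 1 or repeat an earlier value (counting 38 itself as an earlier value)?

38 = (5,3)_7 → 5⁴ + 3⁴ = 706
706 = (2,0,2,6)_7 → 2⁴ + 0⁴ + 2⁴ + 6⁴ = 1328
1328 = (3,6,0,5)_7 → 3⁴ + 6⁴ + 0⁴ + 5⁴ = 2002
2002 = (5,5,6,0)_7 → 5⁴ + 5⁴ + 6⁴ + 0⁴ = 2546
2546 = (1,0,2,6,5)_7 → 1⁴ + 0⁴ + 2⁴ + 6⁴ + 5⁴ = 1938
1938 = (5,4,3,6)_7 → 5⁴ + 4⁴ + 3⁴ + 6⁴ = 2258
2258 = (6,4,0,4)_7 → 6⁴ + 4⁴ + 0⁴ + 4⁴ = 1808
1808 = (5,1,6,2)_7 → 5⁴ + 1⁴ + 6⁴ + 2⁴ = 1938  — 1938 repeats.
That took 8 steps.

8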